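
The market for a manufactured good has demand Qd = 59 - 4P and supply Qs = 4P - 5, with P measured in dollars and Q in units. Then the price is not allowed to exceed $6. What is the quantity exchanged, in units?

In a free market, 59 - 4P = 4P - 5 gives the equilibrium P* = 8, Q* = 27.
Since 6 < 8, the ceiling is binding.
At P = 6: Qd = 59 - 4·6 = 35 and Qs = 4·6 - 5 = 19.
The quantity actually transacted is the short side, supply: 19.

19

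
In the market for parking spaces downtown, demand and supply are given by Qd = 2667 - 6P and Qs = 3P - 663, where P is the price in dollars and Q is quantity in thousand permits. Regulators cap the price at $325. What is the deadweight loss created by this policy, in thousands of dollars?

Without the control the market clears where 2667 - 6P = 3P - 663, i.e. P* = 370 and Q* = 447.
Because the ceiling (325) lies below the market-clearing price, it is binding.
At P = 325: Qd = 2667 - 6·325 = 717 and Qs = 3·325 - 663 = 312.
Quantity traded falls to 312. At Q = 312 the demand price is (2667 - 312)/6 = 392.5 and the supply price is (663 + 312)/3 = 325.
Deadweight loss = ½ · (392.5 - 325) · (447 - 312) = ½ · 67.5 · 135 = 4556.25.

4556.25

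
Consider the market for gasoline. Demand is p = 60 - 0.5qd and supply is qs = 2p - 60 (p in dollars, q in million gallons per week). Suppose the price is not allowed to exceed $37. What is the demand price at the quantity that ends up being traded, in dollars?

53

Rearranging demand gives qd = 120 - 2p. Without the control the market clears where 120 - 2p = 2p - 60, i.e. p* = 45 and q* = 30.
Because the ceiling (37) lies below the market-clearing price, it is binding.
At p = 37: qd = 120 - 2·37 = 46 and qs = 2·37 - 60 = 14.
Only 14 units reach the market. On the demand curve, the marginal buyer's willingness to pay at q = 14 is (120 - 14)/2 = 53.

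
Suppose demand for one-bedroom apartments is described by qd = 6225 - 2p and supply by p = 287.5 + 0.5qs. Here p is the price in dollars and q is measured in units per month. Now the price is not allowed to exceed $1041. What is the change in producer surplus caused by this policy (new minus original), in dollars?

Rearranging supply gives qs = 2p - 575. Without the control the market clears where 6225 - 2p = 2p - 575, i.e. p* = 1700 and q* = 2825.
The ceiling of 1041 is below the equilibrium price 1700, so it binds.
At p = 1041: qd = 6225 - 2·1041 = 4143 and qs = 2·1041 - 575 = 1507.
Producer surplus without the control is ½ · (1700 - 287.5) · 2825 = 1995156.25.
With the ceiling, producers sell 1507 units at 1041, so PS = ½ · (1041 - 287.5) · 1507 = 567762.25.
Change in producer surplus = 567762.25 - 1995156.25 = -1427394.

-1427394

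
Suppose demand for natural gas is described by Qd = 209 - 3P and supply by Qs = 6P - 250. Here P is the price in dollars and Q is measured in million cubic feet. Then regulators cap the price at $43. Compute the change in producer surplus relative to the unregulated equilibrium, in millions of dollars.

Equilibrium: 209 - 3P = 6P - 250, so 459 = 9P and P* = 51, Q* = 56.
The ceiling of 43 is below the equilibrium price 51, so it binds.
At P = 43: Qd = 209 - 3·43 = 80 and Qs = 6·43 - 250 = 8.
Producer surplus without the control is ½ · (51 - 125/3) · 56 = 784/3.
With the ceiling, producers sell 8 units at 43, so PS = ½ · (43 - 125/3) · 8 = 16/3.
Change in producer surplus = 16/3 - 784/3 = -256.

-256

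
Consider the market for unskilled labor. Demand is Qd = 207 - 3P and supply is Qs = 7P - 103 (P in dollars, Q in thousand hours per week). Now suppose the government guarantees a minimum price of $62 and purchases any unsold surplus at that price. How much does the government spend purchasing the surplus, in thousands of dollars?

19220

Setting quantity demanded equal to quantity supplied, 207 - 3P = 7P - 103, gives P* = 31 and Q* = 114.
Because the floor (62) lies above the market-clearing price, it is binding.
At P = 62: Qd = 207 - 3·62 = 21 and Qs = 7·62 - 103 = 331.
Surplus = Qs - Qd = 310.
Government expenditure = surplus × support price = 310 × 62 = 19220.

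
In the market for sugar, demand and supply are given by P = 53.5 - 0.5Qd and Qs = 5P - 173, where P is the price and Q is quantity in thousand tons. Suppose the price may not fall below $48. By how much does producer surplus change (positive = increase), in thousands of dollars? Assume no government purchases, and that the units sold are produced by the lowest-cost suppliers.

62.4

Rearranging demand gives Qd = 107 - 2P. Without the control the market clears where 107 - 2P = 5P - 173, i.e. P* = 40 and Q* = 27.
The floor of 48 is above the equilibrium price 40, so it binds.
At P = 48: Qd = 107 - 2·48 = 11 and Qs = 5·48 - 173 = 67.
Producer surplus without the control is ½ · (40 - 34.6) · 27 = 72.9.
With the floor, 11 units are sold at 48. The supply price at Q = 11 is 36.8, so PS = ½ · [(48 - 34.6) + (48 - 36.8)] · 11 = 135.3.
Change in producer surplus = 135.3 - 72.9 = 62.4.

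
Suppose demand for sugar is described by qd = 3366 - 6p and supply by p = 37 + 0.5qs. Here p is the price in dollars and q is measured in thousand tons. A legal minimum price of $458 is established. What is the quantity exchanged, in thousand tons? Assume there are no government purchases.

Rearranging supply gives qs = 2p - 74. Without the control the market clears where 3366 - 6p = 2p - 74, i.e. p* = 430 and q* = 786.
The floor of 458 is above the equilibrium price 430, so it binds.
At p = 458: qd = 3366 - 6·458 = 618 and qs = 2·458 - 74 = 842.
The quantity actually transacted is the short side, demand: 618.

618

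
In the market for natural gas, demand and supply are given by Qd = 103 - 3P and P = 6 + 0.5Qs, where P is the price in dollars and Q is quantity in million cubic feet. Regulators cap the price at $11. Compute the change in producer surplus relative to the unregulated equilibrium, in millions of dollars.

-264

Rearranging supply gives Qs = 2P - 12. Without the control the market clears where 103 - 3P = 2P - 12, i.e. P* = 23 and Q* = 34.
The ceiling of 11 is below the equilibrium price 23, so it binds.
At P = 11: Qd = 103 - 3·11 = 70 and Qs = 2·11 - 12 = 10.
Producer surplus without the control is ½ · (23 - 6) · 34 = 289.
With the ceiling, producers sell 10 units at 11, so PS = ½ · (11 - 6) · 10 = 25.
Change in producer surplus = 25 - 289 = -264.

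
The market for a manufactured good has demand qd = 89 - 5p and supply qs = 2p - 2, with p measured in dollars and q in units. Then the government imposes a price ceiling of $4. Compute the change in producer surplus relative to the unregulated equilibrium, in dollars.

-135

In a free market, 89 - 5p = 2p - 2 gives the equilibrium p* = 13, q* = 24.
The ceiling of 4 is below the equilibrium price 13, so it binds.
At p = 4: qd = 89 - 5·4 = 69 and qs = 2·4 - 2 = 6.
Producer surplus without the control is ½ · (13 - 1) · 24 = 144.
With the ceiling, producers sell 6 units at 4, so PS = ½ · (4 - 1) · 6 = 9.
Change in producer surplus = 9 - 144 = -135.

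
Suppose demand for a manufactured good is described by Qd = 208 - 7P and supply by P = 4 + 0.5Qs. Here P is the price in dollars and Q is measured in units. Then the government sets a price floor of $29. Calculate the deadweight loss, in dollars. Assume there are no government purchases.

Rearranging supply gives Qs = 2P - 8. Setting quantity demanded equal to quantity supplied, 208 - 7P = 2P - 8, gives P* = 24 and Q* = 40.
The floor of 29 is above the equilibrium price 24, so it binds.
At P = 29: Qd = 208 - 7·29 = 5 and Qs = 2·29 - 8 = 50.
Quantity traded falls to 5. At Q = 5 the demand price is (208 - 5)/7 = 29 and the supply price is (8 + 5)/2 = 6.5.
Deadweight loss = ½ · (29 - 6.5) · (40 - 5) = ½ · 22.5 · 35 = 393.75.

393.75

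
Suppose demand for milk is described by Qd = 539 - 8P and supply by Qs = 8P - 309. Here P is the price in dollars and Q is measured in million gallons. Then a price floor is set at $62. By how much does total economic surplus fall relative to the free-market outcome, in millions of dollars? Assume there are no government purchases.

648

Without the control the market clears where 539 - 8P = 8P - 309, i.e. P* = 53 and Q* = 115.
Since 62 > 53, the floor is binding.
At P = 62: Qd = 539 - 8·62 = 43 and Qs = 8·62 - 309 = 187.
Quantity traded falls to 43. At Q = 43 the demand price is (539 - 43)/8 = 62 and the supply price is (309 + 43)/8 = 44.
Deadweight loss = ½ · (62 - 44) · (115 - 43) = ½ · 18 · 72 = 648.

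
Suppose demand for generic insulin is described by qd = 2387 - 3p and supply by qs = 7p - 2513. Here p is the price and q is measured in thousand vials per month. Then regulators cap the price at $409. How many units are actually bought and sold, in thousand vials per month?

350

Equilibrium: 2387 - 3p = 7p - 2513, so 4900 = 10p and p* = 490, q* = 917.
Because the ceiling (409) lies below the market-clearing price, it is binding.
At p = 409: qd = 2387 - 3·409 = 1160 and qs = 7·409 - 2513 = 350.
The quantity actually transacted is the short side, supply: 350.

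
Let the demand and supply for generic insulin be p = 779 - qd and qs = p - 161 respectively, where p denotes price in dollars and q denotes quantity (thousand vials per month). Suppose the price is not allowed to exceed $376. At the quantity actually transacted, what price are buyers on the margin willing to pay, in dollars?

Rearranging demand gives qd = 779 - p. Without the control the market clears where 779 - p = p - 161, i.e. p* = 470 and q* = 309.
Since 376 < 470, the ceiling is binding.
At p = 376: qd = 779 - 376 = 403 and qs = 376 - 161 = 215.
Only 215 units reach the market. On the demand curve, the marginal buyer's willingness to pay at q = 215 is (779 - 215) = 564.

564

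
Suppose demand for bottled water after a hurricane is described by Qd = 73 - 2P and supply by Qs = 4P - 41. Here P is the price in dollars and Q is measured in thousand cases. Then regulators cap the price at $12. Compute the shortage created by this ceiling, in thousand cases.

In a free market, 73 - 2P = 4P - 41 gives the equilibrium P* = 19, Q* = 35.
The ceiling of 12 is below the equilibrium price 19, so it binds.
At P = 12: Qd = 73 - 2·12 = 49 and Qs = 4·12 - 41 = 7.
Shortage = Qd - Qs = 49 - 7 = 42.

42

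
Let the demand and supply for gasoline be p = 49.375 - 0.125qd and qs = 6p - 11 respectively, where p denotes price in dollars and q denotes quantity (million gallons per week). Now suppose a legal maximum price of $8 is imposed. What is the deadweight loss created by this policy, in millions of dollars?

2315.25

Rearranging demand gives qd = 395 - 8p. Setting quantity demanded equal to quantity supplied, 395 - 8p = 6p - 11, gives p* = 29 and q* = 163.
Because the ceiling (8) lies below the market-clearing price, it is binding.
At p = 8: qd = 395 - 8·8 = 331 and qs = 6·8 - 11 = 37.
Quantity traded falls to 37. At q = 37 the demand price is (395 - 37)/8 = 44.75 and the supply price is (11 + 37)/6 = 8.
Deadweight loss = ½ · (44.75 - 8) · (163 - 37) = ½ · 36.75 · 126 = 2315.25.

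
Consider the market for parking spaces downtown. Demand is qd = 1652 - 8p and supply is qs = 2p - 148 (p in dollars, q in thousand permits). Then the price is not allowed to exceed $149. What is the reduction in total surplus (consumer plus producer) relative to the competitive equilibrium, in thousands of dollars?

1201.25

Without the control the market clears where 1652 - 8p = 2p - 148, i.e. p* = 180 and q* = 212.
The ceiling of 149 is below the equilibrium price 180, so it binds.
At p = 149: qd = 1652 - 8·149 = 460 and qs = 2·149 - 148 = 150.
Quantity traded falls to 150. At q = 150 the demand price is (1652 - 150)/8 = 187.75 and the supply price is (148 + 150)/2 = 149.
Deadweight loss = ½ · (187.75 - 149) · (212 - 150) = ½ · 38.75 · 62 = 1201.25.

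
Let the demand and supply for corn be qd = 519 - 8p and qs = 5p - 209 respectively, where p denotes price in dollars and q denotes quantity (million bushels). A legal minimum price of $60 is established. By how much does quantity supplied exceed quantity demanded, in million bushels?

52

In a free market, 519 - 8p = 5p - 209 gives the equilibrium p* = 56, q* = 71.
Since 60 > 56, the floor is binding.
At p = 60: qd = 519 - 8·60 = 39 and qs = 5·60 - 209 = 91.
Surplus = qs - qd = 91 - 39 = 52.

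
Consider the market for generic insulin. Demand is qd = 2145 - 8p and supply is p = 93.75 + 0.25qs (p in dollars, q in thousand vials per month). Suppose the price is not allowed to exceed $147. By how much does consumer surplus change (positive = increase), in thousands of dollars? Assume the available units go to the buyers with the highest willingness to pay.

Rearranging supply gives qs = 4p - 375. Equilibrium: 2145 - 8p = 4p - 375, so 2520 = 12p and p* = 210, q* = 465.
Since 147 < 210, the ceiling is binding.
At p = 147: qd = 2145 - 8·147 = 969 and qs = 4·147 - 375 = 213.
Consumer surplus without the control is ½ · (268.125 - 210) · 465 = 13514.0625.
With the ceiling, 213 units are sold at 147 (assume they go to the highest-value buyers). The demand price at q = 213 is 241.5, so CS = ½ · [(268.125 - 147) + (241.5 - 147)] · 213 = 22964.0625.
Change in consumer surplus = 22964.0625 - 13514.0625 = 9450.

9450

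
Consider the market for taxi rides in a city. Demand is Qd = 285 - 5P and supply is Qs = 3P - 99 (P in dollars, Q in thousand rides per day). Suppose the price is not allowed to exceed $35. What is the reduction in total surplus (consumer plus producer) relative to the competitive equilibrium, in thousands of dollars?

405.6

In a free market, 285 - 5P = 3P - 99 gives the equilibrium P* = 48, Q* = 45.
Because the ceiling (35) lies below the market-clearing price, it is binding.
At P = 35: Qd = 285 - 5·35 = 110 and Qs = 3·35 - 99 = 6.
Quantity traded falls to 6. At Q = 6 the demand price is (285 - 6)/5 = 55.8 and the supply price is (99 + 6)/3 = 35.
Deadweight loss = ½ · (55.8 - 35) · (45 - 6) = ½ · 20.8 · 39 = 405.6.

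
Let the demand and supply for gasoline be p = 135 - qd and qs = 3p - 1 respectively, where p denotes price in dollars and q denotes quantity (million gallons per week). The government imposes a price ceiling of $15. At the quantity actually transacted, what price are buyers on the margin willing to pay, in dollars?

91

Rearranging demand gives qd = 135 - p. Equilibrium: 135 - p = 3p - 1, so 136 = 4p and p* = 34, q* = 101.
Since 15 < 34, the ceiling is binding.
At p = 15: qd = 135 - 15 = 120 and qs = 3·15 - 1 = 44.
Only 44 units reach the market. On the demand curve, the marginal buyer's willingness to pay at q = 44 is (135 - 44) = 91.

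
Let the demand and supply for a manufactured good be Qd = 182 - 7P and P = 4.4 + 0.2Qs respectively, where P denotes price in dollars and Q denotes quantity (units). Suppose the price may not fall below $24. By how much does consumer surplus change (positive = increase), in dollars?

Rearranging supply gives Qs = 5P - 22. Equilibrium: 182 - 7P = 5P - 22, so 204 = 12P and P* = 17, Q* = 63.
Because the floor (24) lies above the market-clearing price, it is binding.
At P = 24: Qd = 182 - 7·24 = 14 and Qs = 5·24 - 22 = 98.
Consumer surplus without the control is ½ · (26 - 17) · 63 = 283.5.
With the floor, consumers buy 14 units at 24, so CS = ½ · (26 - 24) · 14 = 14.
Change in consumer surplus = 14 - 283.5 = -269.5.

-269.5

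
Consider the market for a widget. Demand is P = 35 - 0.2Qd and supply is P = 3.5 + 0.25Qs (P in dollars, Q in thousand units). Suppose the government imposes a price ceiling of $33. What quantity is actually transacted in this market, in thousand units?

70

Rearranging demand gives Qd = 175 - 5P; rearranging supply gives Qs = 4P - 14. Without the control the market clears where 175 - 5P = 4P - 14, i.e. P* = 21 and Q* = 70.
Since 33 is above P* = 21, the ceiling does not bind and the free-market outcome prevails.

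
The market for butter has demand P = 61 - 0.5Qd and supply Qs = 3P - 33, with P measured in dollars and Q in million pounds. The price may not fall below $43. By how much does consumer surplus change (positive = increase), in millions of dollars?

-576

Rearranging demand gives Qd = 122 - 2P. Without the control the market clears where 122 - 2P = 3P - 33, i.e. P* = 31 and Q* = 60.
Because the floor (43) lies above the market-clearing price, it is binding.
At P = 43: Qd = 122 - 2·43 = 36 and Qs = 3·43 - 33 = 96.
Consumer surplus without the control is ½ · (61 - 31) · 60 = 900.
With the floor, consumers buy 36 units at 43, so CS = ½ · (61 - 43) · 36 = 324.
Change in consumer surplus = 324 - 900 = -576.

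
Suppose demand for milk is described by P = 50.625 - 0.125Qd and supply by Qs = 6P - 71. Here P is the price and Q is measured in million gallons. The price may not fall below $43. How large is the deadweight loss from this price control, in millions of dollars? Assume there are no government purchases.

756

Rearranging demand gives Qd = 405 - 8P. Without the control the market clears where 405 - 8P = 6P - 71, i.e. P* = 34 and Q* = 133.
The floor of 43 is above the equilibrium price 34, so it binds.
At P = 43: Qd = 405 - 8·43 = 61 and Qs = 6·43 - 71 = 187.
Quantity traded falls to 61. At Q = 61 the demand price is (405 - 61)/8 = 43 and the supply price is (71 + 61)/6 = 22.
Deadweight loss = ½ · (43 - 22) · (133 - 61) = ½ · 21 · 72 = 756.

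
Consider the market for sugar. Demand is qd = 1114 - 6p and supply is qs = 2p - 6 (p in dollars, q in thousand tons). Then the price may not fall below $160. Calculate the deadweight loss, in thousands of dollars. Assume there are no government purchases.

4800

Setting quantity demanded equal to quantity supplied, 1114 - 6p = 2p - 6, gives p* = 140 and q* = 274.
Because the floor (160) lies above the market-clearing price, it is binding.
At p = 160: qd = 1114 - 6·160 = 154 and qs = 2·160 - 6 = 314.
Quantity traded falls to 154. At q = 154 the demand price is (1114 - 154)/6 = 160 and the supply price is (6 + 154)/2 = 80.
Deadweight loss = ½ · (160 - 80) · (274 - 154) = ½ · 80 · 120 = 4800.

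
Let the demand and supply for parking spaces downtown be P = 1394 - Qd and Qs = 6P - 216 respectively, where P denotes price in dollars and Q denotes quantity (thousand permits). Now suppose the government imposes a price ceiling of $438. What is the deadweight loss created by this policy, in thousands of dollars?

0

Rearranging demand gives Qd = 1394 - P. Without the control the market clears where 1394 - P = 6P - 216, i.e. P* = 230 and Q* = 1164.
Since 438 is above P* = 230, the ceiling does not bind and the free-market outcome prevails.
Since the control does not bind, no trades are prevented and deadweight loss is zero.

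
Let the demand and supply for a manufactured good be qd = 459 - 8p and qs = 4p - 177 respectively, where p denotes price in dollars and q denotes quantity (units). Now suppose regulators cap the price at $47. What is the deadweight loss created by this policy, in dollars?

Without the control the market clears where 459 - 8p = 4p - 177, i.e. p* = 53 and q* = 35.
The ceiling of 47 is below the equilibrium price 53, so it binds.
At p = 47: qd = 459 - 8·47 = 83 and qs = 4·47 - 177 = 11.
Quantity traded falls to 11. At q = 11 the demand price is (459 - 11)/8 = 56 and the supply price is (177 + 11)/4 = 47.
Deadweight loss = ½ · (56 - 47) · (35 - 11) = ½ · 9 · 24 = 108.

108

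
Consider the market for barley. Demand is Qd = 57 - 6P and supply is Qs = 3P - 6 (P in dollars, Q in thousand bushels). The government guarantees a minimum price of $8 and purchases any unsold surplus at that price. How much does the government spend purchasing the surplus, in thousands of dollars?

Equilibrium: 57 - 6P = 3P - 6, so 63 = 9P and P* = 7, Q* = 15.
Since 8 > 7, the floor is binding.
At P = 8: Qd = 57 - 6·8 = 9 and Qs = 3·8 - 6 = 18.
Surplus = Qs - Qd = 9.
Government expenditure = surplus × support price = 9 × 8 = 72.

72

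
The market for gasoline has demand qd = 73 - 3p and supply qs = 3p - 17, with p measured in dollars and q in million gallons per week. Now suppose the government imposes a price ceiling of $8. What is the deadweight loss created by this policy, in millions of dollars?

Equilibrium: 73 - 3p = 3p - 17, so 90 = 6p and p* = 15, q* = 28.
The ceiling of 8 is below the equilibrium price 15, so it binds.
At p = 8: qd = 73 - 3·8 = 49 and qs = 3·8 - 17 = 7.
Quantity traded falls to 7. At q = 7 the demand price is (73 - 7)/3 = 22 and the supply price is (17 + 7)/3 = 8.
Deadweight loss = ½ · (22 - 8) · (28 - 7) = ½ · 14 · 21 = 147.

147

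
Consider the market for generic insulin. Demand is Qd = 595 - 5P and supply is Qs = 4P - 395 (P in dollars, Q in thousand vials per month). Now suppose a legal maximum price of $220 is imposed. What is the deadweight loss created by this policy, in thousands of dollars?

0

In a free market, 595 - 5P = 4P - 395 gives the equilibrium P* = 110, Q* = 45.
Since 220 is above P* = 110, the ceiling does not bind and the free-market outcome prevails.
Since the control does not bind, no trades are prevented and deadweight loss is zero.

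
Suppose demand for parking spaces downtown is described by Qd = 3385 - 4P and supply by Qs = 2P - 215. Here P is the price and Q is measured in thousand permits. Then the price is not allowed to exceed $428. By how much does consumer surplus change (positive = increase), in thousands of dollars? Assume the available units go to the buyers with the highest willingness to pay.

Without the control the market clears where 3385 - 4P = 2P - 215, i.e. P* = 600 and Q* = 985.
Because the ceiling (428) lies below the market-clearing price, it is binding.
At P = 428: Qd = 3385 - 4·428 = 1673 and Qs = 2·428 - 215 = 641.
Consumer surplus without the control is ½ · (846.25 - 600) · 985 = 121278.125.
With the ceiling, 641 units are sold at 428 (assume they go to the highest-value buyers). The demand price at Q = 641 is 686, so CS = ½ · [(846.25 - 428) + (686 - 428)] · 641 = 216738.125.
Change in consumer surplus = 216738.125 - 121278.125 = 95460.

95460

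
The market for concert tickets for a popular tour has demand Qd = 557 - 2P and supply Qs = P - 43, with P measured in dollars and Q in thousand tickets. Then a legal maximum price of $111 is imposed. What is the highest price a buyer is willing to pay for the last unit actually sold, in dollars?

Setting quantity demanded equal to quantity supplied, 557 - 2P = P - 43, gives P* = 200 and Q* = 157.
Because the ceiling (111) lies below the market-clearing price, it is binding.
At P = 111: Qd = 557 - 2·111 = 335 and Qs = 111 - 43 = 68.
Only 68 units reach the market. On the demand curve, the marginal buyer's willingness to pay at Q = 68 is (557 - 68)/2 = 244.5.

244.5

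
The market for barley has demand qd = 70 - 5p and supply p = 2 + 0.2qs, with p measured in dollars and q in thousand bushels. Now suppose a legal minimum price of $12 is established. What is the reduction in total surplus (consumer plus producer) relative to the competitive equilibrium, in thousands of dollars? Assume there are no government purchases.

Rearranging supply gives qs = 5p - 10. Equilibrium: 70 - 5p = 5p - 10, so 80 = 10p and p* = 8, q* = 30.
Since 12 > 8, the floor is binding.
At p = 12: qd = 70 - 5·12 = 10 and qs = 5·12 - 10 = 50.
Quantity traded falls to 10. At q = 10 the demand price is (70 - 10)/5 = 12 and the supply price is (10 + 10)/5 = 4.
Deadweight loss = ½ · (12 - 4) · (30 - 10) = ½ · 8 · 20 = 80.

80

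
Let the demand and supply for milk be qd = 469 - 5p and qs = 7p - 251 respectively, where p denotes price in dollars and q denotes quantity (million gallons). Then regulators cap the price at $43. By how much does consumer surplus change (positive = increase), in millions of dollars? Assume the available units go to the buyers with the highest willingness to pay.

-566.1

Without the control the market clears where 469 - 5p = 7p - 251, i.e. p* = 60 and q* = 169.
Since 43 < 60, the ceiling is binding.
At p = 43: qd = 469 - 5·43 = 254 and qs = 7·43 - 251 = 50.
Consumer surplus without the control is ½ · (93.8 - 60) · 169 = 2856.1.
With the ceiling, 50 units are sold at 43 (assume they go to the highest-value buyers). The demand price at q = 50 is 83.8, so CS = ½ · [(93.8 - 43) + (83.8 - 43)] · 50 = 2290.
Change in consumer surplus = 2290 - 2856.1 = -566.1.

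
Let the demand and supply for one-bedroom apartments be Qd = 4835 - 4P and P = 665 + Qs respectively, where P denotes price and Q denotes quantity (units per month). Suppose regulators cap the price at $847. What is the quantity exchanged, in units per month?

182

Rearranging supply gives Qs = P - 665. In a free market, 4835 - 4P = P - 665 gives the equilibrium P* = 1100, Q* = 435.
Since 847 < 1100, the ceiling is binding.
At P = 847: Qd = 4835 - 4·847 = 1447 and Qs = 847 - 665 = 182.
The quantity actually transacted is the short side, supply: 182.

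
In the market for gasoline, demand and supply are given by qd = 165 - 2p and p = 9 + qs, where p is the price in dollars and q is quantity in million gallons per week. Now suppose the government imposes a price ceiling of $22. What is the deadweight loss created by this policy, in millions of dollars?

Rearranging supply gives qs = p - 9. Setting quantity demanded equal to quantity supplied, 165 - 2p = p - 9, gives p* = 58 and q* = 49.
Because the ceiling (22) lies below the market-clearing price, it is binding.
At p = 22: qd = 165 - 2·22 = 121 and qs = 22 - 9 = 13.
Quantity traded falls to 13. At q = 13 the demand price is (165 - 13)/2 = 76 and the supply price is 9 + 13 = 22.
Deadweight loss = ½ · (76 - 22) · (49 - 13) = ½ · 54 · 36 = 972.

972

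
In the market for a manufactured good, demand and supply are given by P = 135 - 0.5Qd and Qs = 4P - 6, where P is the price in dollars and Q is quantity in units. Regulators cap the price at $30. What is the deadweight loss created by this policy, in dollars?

Rearranging demand gives Qd = 270 - 2P. Without the control the market clears where 270 - 2P = 4P - 6, i.e. P* = 46 and Q* = 178.
Since 30 < 46, the ceiling is binding.
At P = 30: Qd = 270 - 2·30 = 210 and Qs = 4·30 - 6 = 114.
Quantity traded falls to 114. At Q = 114 the demand price is (270 - 114)/2 = 78 and the supply price is (6 + 114)/4 = 30.
Deadweight loss = ½ · (78 - 30) · (178 - 114) = ½ · 48 · 64 = 1536.

1536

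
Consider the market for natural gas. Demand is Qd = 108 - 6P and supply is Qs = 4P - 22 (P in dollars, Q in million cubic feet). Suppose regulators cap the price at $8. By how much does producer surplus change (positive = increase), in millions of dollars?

-100

Setting quantity demanded equal to quantity supplied, 108 - 6P = 4P - 22, gives P* = 13 and Q* = 30.
Since 8 < 13, the ceiling is binding.
At P = 8: Qd = 108 - 6·8 = 60 and Qs = 4·8 - 22 = 10.
Producer surplus without the control is ½ · (13 - 5.5) · 30 = 112.5.
With the ceiling, producers sell 10 units at 8, so PS = ½ · (8 - 5.5) · 10 = 12.5.
Change in producer surplus = 12.5 - 112.5 = -100.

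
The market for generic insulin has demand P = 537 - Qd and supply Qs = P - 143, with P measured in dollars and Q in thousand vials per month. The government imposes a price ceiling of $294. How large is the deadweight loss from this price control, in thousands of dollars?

Rearranging demand gives Qd = 537 - P. Setting quantity demanded equal to quantity supplied, 537 - P = P - 143, gives P* = 340 and Q* = 197.
Because the ceiling (294) lies below the market-clearing price, it is binding.
At P = 294: Qd = 537 - 294 = 243 and Qs = 294 - 143 = 151.
Quantity traded falls to 151. At Q = 151 the demand price is 537 - 151 = 386 and the supply price is 143 + 151 = 294.
Deadweight loss = ½ · (386 - 294) · (197 - 151) = ½ · 92 · 46 = 2116.

2116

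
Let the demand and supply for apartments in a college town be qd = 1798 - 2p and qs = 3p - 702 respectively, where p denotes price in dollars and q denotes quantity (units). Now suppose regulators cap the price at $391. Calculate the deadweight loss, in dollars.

Without the control the market clears where 1798 - 2p = 3p - 702, i.e. p* = 500 and q* = 798.
Because the ceiling (391) lies below the market-clearing price, it is binding.
At p = 391: qd = 1798 - 2·391 = 1016 and qs = 3·391 - 702 = 471.
Quantity traded falls to 471. At q = 471 the demand price is (1798 - 471)/2 = 663.5 and the supply price is (702 + 471)/3 = 391.
Deadweight loss = ½ · (663.5 - 391) · (798 - 471) = ½ · 272.5 · 327 = 44553.75.

44553.75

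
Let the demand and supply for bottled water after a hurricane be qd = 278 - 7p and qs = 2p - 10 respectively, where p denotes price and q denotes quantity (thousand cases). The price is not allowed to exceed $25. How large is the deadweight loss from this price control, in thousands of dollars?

Setting quantity demanded equal to quantity supplied, 278 - 7p = 2p - 10, gives p* = 32 and q* = 54.
The ceiling of 25 is below the equilibrium price 32, so it binds.
At p = 25: qd = 278 - 7·25 = 103 and qs = 2·25 - 10 = 40.
Quantity traded falls to 40. At q = 40 the demand price is (278 - 40)/7 = 34 and the supply price is (10 + 40)/2 = 25.
Deadweight loss = ½ · (34 - 25) · (54 - 40) = ½ · 9 · 14 = 63.

63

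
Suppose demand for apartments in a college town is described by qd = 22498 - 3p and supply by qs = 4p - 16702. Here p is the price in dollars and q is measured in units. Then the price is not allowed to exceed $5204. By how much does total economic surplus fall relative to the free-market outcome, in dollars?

Without the control the market clears where 22498 - 3p = 4p - 16702, i.e. p* = 5600 and q* = 5698.
The ceiling of 5204 is below the equilibrium price 5600, so it binds.
At p = 5204: qd = 22498 - 3·5204 = 6886 and qs = 4·5204 - 16702 = 4114.
Quantity traded falls to 4114. At q = 4114 the demand price is (22498 - 4114)/3 = 6128 and the supply price is (16702 + 4114)/4 = 5204.
Deadweight loss = ½ · (6128 - 5204) · (5698 - 4114) = ½ · 924 · 1584 = 731808.

731808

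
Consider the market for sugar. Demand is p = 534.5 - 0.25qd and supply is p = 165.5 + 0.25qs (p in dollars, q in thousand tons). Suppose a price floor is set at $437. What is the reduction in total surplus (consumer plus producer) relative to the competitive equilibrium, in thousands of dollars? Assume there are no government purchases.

30276

Rearranging demand gives qd = 2138 - 4p; rearranging supply gives qs = 4p - 662. Equilibrium: 2138 - 4p = 4p - 662, so 2800 = 8p and p* = 350, q* = 738.
The floor of 437 is above the equilibrium price 350, so it binds.
At p = 437: qd = 2138 - 4·437 = 390 and qs = 4·437 - 662 = 1086.
Quantity traded falls to 390. At q = 390 the demand price is (2138 - 390)/4 = 437 and the supply price is (662 + 390)/4 = 263.
Deadweight loss = ½ · (437 - 263) · (738 - 390) = ½ · 174 · 348 = 30276.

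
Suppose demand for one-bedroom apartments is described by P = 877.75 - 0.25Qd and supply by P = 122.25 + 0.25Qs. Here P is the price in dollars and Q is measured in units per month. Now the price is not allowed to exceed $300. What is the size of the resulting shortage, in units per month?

Rearranging demand gives Qd = 3511 - 4P; rearranging supply gives Qs = 4P - 489. In a free market, 3511 - 4P = 4P - 489 gives the equilibrium P* = 500, Q* = 1511.
Since 300 < 500, the ceiling is binding.
At P = 300: Qd = 3511 - 4·300 = 2311 and Qs = 4·300 - 489 = 711.
Shortage = Qd - Qs = 2311 - 711 = 1600.

1600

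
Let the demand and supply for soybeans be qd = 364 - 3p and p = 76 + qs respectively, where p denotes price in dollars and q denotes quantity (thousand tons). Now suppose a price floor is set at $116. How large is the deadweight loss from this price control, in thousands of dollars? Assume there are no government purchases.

Rearranging supply gives qs = p - 76. Without the control the market clears where 364 - 3p = p - 76, i.e. p* = 110 and q* = 34.
Because the floor (116) lies above the market-clearing price, it is binding.
At p = 116: qd = 364 - 3·116 = 16 and qs = 116 - 76 = 40.
Quantity traded falls to 16. At q = 16 the demand price is (364 - 16)/3 = 116 and the supply price is 76 + 16 = 92.
Deadweight loss = ½ · (116 - 92) · (34 - 16) = ½ · 24 · 18 = 216.

216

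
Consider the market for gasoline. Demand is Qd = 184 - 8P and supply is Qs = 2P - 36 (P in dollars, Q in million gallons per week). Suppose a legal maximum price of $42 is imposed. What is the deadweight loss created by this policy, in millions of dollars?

0

Equilibrium: 184 - 8P = 2P - 36, so 220 = 10P and P* = 22, Q* = 8.
Since 42 is above P* = 22, the ceiling does not bind and the free-market outcome prevails.
Since the control does not bind, no trades are prevented and deadweight loss is zero.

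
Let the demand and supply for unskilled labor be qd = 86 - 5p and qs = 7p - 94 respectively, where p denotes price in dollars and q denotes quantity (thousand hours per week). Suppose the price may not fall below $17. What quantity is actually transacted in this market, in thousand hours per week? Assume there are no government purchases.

In a free market, 86 - 5p = 7p - 94 gives the equilibrium p* = 15, q* = 11.
The floor of 17 is above the equilibrium price 15, so it binds.
At p = 17: qd = 86 - 5·17 = 1 and qs = 7·17 - 94 = 25.
The quantity actually transacted is the short side, demand: 1.

1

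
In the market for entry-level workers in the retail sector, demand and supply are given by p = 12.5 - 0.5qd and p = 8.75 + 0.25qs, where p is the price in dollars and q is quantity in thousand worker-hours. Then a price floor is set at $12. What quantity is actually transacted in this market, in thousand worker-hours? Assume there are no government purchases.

1

Rearranging demand gives qd = 25 - 2p; rearranging supply gives qs = 4p - 35. Setting quantity demanded equal to quantity supplied, 25 - 2p = 4p - 35, gives p* = 10 and q* = 5.
Since 12 > 10, the floor is binding.
At p = 12: qd = 25 - 2·12 = 1 and qs = 4·12 - 35 = 13.
The quantity actually transacted is the short side, demand: 1.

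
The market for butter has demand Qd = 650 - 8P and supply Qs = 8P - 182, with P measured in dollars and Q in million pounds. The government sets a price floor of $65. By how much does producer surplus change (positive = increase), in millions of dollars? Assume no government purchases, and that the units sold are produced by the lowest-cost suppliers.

Setting quantity demanded equal to quantity supplied, 650 - 8P = 8P - 182, gives P* = 52 and Q* = 234.
Because the floor (65) lies above the market-clearing price, it is binding.
At P = 65: Qd = 650 - 8·65 = 130 and Qs = 8·65 - 182 = 338.
Producer surplus without the control is ½ · (52 - 22.75) · 234 = 3422.25.
With the floor, 130 units are sold at 65. The supply price at Q = 130 is 39, so PS = ½ · [(65 - 22.75) + (65 - 39)] · 130 = 4436.25.
Change in producer surplus = 4436.25 - 3422.25 = 1014.

1014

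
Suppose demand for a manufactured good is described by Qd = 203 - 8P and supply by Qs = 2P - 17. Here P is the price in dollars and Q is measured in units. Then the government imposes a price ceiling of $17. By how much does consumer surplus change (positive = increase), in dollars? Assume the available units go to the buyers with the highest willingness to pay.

78.75

Setting quantity demanded equal to quantity supplied, 203 - 8P = 2P - 17, gives P* = 22 and Q* = 27.
Because the ceiling (17) lies below the market-clearing price, it is binding.
At P = 17: Qd = 203 - 8·17 = 67 and Qs = 2·17 - 17 = 17.
Consumer surplus without the control is ½ · (25.375 - 22) · 27 = 45.5625.
With the ceiling, 17 units are sold at 17 (assume they go to the highest-value buyers). The demand price at Q = 17 is 23.25, so CS = ½ · [(25.375 - 17) + (23.25 - 17)] · 17 = 124.3125.
Change in consumer surplus = 124.3125 - 45.5625 = 78.75.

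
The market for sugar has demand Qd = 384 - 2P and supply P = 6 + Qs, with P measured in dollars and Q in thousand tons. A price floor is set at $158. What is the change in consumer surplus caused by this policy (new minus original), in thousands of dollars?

Rearranging supply gives Qs = P - 6. Equilibrium: 384 - 2P = P - 6, so 390 = 3P and P* = 130, Q* = 124.
Since 158 > 130, the floor is binding.
At P = 158: Qd = 384 - 2·158 = 68 and Qs = 158 - 6 = 152.
Consumer surplus without the control is ½ · (192 - 130) · 124 = 3844.
With the floor, consumers buy 68 units at 158, so CS = ½ · (192 - 158) · 68 = 1156.
Change in consumer surplus = 1156 - 3844 = -2688.

-2688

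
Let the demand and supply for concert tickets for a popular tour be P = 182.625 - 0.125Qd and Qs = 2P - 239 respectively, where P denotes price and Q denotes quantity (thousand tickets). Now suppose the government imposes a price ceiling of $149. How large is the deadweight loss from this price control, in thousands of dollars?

Rearranging demand gives Qd = 1461 - 8P. Without the control the market clears where 1461 - 8P = 2P - 239, i.e. P* = 170 and Q* = 101.
Since 149 < 170, the ceiling is binding.
At P = 149: Qd = 1461 - 8·149 = 269 and Qs = 2·149 - 239 = 59.
Quantity traded falls to 59. At Q = 59 the demand price is (1461 - 59)/8 = 175.25 and the supply price is (239 + 59)/2 = 149.
Deadweight loss = ½ · (175.25 - 149) · (101 - 59) = ½ · 26.25 · 42 = 551.25.

551.25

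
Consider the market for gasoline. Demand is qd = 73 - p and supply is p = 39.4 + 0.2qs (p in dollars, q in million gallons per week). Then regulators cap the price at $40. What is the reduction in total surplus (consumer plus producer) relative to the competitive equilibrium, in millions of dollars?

375

Rearranging supply gives qs = 5p - 197. In a free market, 73 - p = 5p - 197 gives the equilibrium p* = 45, q* = 28.
The ceiling of 40 is below the equilibrium price 45, so it binds.
At p = 40: qd = 73 - 40 = 33 and qs = 5·40 - 197 = 3.
Quantity traded falls to 3. At q = 3 the demand price is 73 - 3 = 70 and the supply price is (197 + 3)/5 = 40.
Deadweight loss = ½ · (70 - 40) · (28 - 3) = ½ · 30 · 25 = 375.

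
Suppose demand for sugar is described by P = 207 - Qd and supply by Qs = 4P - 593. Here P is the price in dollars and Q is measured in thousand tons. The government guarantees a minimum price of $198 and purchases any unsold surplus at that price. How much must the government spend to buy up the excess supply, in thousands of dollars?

37620

Rearranging demand gives Qd = 207 - P. Setting quantity demanded equal to quantity supplied, 207 - P = 4P - 593, gives P* = 160 and Q* = 47.
The floor of 198 is above the equilibrium price 160, so it binds.
At P = 198: Qd = 207 - 198 = 9 and Qs = 4·198 - 593 = 199.
Surplus = Qs - Qd = 190.
Government expenditure = surplus × support price = 190 × 198 = 37620.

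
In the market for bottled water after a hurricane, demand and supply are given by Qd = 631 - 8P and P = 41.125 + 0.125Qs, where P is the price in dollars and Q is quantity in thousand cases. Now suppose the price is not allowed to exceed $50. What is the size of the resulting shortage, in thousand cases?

160

Rearranging supply gives Qs = 8P - 329. Without the control the market clears where 631 - 8P = 8P - 329, i.e. P* = 60 and Q* = 151.
Since 50 < 60, the ceiling is binding.
At P = 50: Qd = 631 - 8·50 = 231 and Qs = 8·50 - 329 = 71.
Shortage = Qd - Qs = 231 - 71 = 160.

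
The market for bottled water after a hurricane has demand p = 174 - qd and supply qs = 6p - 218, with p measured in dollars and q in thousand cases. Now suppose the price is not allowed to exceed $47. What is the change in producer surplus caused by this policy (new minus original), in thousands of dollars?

-819

Rearranging demand gives qd = 174 - p. Setting quantity demanded equal to quantity supplied, 174 - p = 6p - 218, gives p* = 56 and q* = 118.
Since 47 < 56, the ceiling is binding.
At p = 47: qd = 174 - 47 = 127 and qs = 6·47 - 218 = 64.
Producer surplus without the control is ½ · (56 - 109/3) · 118 = 3481/3.
With the ceiling, producers sell 64 units at 47, so PS = ½ · (47 - 109/3) · 64 = 1024/3.
Change in producer surplus = 1024/3 - 3481/3 = -819.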